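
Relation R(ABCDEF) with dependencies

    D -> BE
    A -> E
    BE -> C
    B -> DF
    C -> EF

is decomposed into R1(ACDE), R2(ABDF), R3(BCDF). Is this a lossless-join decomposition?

Chase test. Columns are ABCDEF; row i has aⱼ where attribute j ∈ Ri, else bᵢⱼ.
Initial tableau (one row per fragment):
  row 1: a1 b12 a3 a4 a5 b16
  row 2: a1 a2 b23 a4 b25 a6
  row 3: b31 a2 a3 a4 b35 a6
Rows 1 and 2 agree on D; apply D→BE and equate their BE entries.
Rows 1 and 3 agree on D; apply D→BE and equate their BE entries.
Rows 1 and 2 agree on BE; apply BE→C and equate their C entries.
Rows 1 and 2 agree on B; apply B→DF and equate their DF entries.
Row 1 is now all distinguished symbols — the join is lossless.

Yes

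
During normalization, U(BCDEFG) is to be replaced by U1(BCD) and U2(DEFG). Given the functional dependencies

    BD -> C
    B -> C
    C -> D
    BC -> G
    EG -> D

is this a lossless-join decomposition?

No

Common attributes: U1 ∩ U2 = {D}.
No dependency enlarges {D}, so (D)⁺ = {D}.
The closure contains neither all of U1 = {BCD} nor all of U2 = {DEFG}, so the common attributes are not a superkey of either fragment. The join is lossy.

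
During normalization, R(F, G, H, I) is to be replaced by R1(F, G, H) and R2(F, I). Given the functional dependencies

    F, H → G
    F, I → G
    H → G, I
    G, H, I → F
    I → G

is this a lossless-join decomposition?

No

Common attributes: R1 ∩ R2 = {F}.
No dependency enlarges {F}, so (F)⁺ = {F}.
The closure contains neither all of R1 = {F, G, H} nor all of R2 = {F, I}, so the common attributes are not a superkey of either fragment. The join is lossy.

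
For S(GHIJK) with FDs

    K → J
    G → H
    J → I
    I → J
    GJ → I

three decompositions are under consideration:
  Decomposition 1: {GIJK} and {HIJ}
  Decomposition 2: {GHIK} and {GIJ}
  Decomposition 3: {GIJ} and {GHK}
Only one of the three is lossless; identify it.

Decomposition 2

Decomposition 1: common = {IJ}, closure = {IJ} → lossy.
Decomposition 2: common = {GI}, closure = {GHIJ} → lossless.
Decomposition 3: common = {G}, closure = {GH} → lossy.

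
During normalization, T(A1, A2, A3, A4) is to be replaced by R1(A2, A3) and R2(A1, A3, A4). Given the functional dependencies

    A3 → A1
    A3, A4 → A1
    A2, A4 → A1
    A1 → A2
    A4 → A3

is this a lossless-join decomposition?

Yes

Common attributes: R1 ∩ R2 = {A3}.
Closure of {A3}: A3 → A1 applies, adding A1; A1 → A2 applies, adding A2. So (A3)⁺ = {A1, A2, A3}.
This closure contains every attribute of R1, so R1 ∩ R2 → R1. The join is lossless.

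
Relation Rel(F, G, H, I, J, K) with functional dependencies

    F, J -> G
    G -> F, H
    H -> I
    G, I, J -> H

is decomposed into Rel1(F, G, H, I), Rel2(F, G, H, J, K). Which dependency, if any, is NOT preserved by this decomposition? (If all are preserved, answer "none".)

F, J → G lies within Rel2.
G → F, H lies within Rel1.
H → I lies within Rel1.
G, I, J → H: restricted closure across fragments reaches H.
Every dependency is enforceable on the fragments, so the decomposition is dependency-preserving.

none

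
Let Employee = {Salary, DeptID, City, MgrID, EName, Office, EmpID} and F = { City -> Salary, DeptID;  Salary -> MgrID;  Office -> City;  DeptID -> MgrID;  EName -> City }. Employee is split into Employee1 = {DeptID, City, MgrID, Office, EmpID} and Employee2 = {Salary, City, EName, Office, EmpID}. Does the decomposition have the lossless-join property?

Common attributes: Employee1 ∩ Employee2 = {City, Office, EmpID}.
Closure of {City, Office, EmpID}: City → Salary, DeptID applies, adding Salary, DeptID; Salary → MgrID applies, adding MgrID. So (City, Office, EmpID)⁺ = {Salary, DeptID, City, MgrID, Office, EmpID}.
This closure contains every attribute of Employee1, so Employee1 ∩ Employee2 → Employee1. The join is lossless.

Yes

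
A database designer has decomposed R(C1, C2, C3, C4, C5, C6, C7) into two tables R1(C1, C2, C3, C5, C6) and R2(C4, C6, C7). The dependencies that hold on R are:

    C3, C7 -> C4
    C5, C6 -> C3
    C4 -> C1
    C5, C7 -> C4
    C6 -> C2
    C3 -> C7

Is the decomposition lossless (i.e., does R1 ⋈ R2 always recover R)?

No

Common attributes: R1 ∩ R2 = {C6}.
Closure of {C6}: C6 → C2 applies, adding C2. So (C6)⁺ = {C2, C6}.
The closure contains neither all of R1 = {C1, C2, C3, C5, C6} nor all of R2 = {C4, C6, C7}, so the common attributes are not a superkey of either fragment. The join is lossy.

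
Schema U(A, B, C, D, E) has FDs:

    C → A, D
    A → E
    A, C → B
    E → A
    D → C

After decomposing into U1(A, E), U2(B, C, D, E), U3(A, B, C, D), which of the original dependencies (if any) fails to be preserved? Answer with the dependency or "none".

none

C → A, D lies within U3.
A → E lies within U1.
A, C → B lies within U3.
E → A lies within U1.
D → C lies within U2.
Every dependency is enforceable on the fragments, so the decomposition is dependency-preserving.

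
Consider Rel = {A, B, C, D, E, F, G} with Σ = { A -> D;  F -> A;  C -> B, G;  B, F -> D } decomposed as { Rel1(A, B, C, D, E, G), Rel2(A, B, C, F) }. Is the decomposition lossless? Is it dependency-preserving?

lossy but dependency-preserving

Lossless test: (A, B, C)⁺ = {A, B, C, D, G}, which is a superkey of neither fragment — lossy.
Dependency preservation: B, F → D is not contained in any single fragment, but the restricted closure of its left-hand side across the fragments still reaches the right-hand side; the remaining FDs each lie inside some fragment. All dependencies are preserved.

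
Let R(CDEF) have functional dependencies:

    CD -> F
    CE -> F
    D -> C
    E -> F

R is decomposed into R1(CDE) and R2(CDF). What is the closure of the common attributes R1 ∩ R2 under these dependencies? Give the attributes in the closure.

R1 ∩ R2 = {CD}.
CD → F applies, adding F
Closure: {CDF}.

CDF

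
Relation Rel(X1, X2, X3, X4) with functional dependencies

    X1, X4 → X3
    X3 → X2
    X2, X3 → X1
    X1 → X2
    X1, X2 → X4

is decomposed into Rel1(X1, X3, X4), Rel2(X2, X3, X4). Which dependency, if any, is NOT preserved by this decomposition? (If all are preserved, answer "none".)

none

X1, X4 → X3 lies within Rel1.
X3 → X2 lies within Rel2.
X2, X3 → X1: restricted closure across fragments reaches X1.
X1 → X2: restricted closure across fragments reaches X2.
X1, X2 → X4: restricted closure across fragments reaches X4.
Every dependency is enforceable on the fragments, so the decomposition is dependency-preserving.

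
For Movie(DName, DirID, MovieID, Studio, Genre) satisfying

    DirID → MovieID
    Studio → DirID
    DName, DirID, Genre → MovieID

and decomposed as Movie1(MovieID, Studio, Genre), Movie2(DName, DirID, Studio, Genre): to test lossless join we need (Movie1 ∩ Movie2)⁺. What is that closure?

Movie1 ∩ Movie2 = {Studio, Genre}.
Studio → DirID applies, adding DirID
DirID → MovieID applies, adding MovieID
Closure: {DirID, MovieID, Studio, Genre}.

DirID, MovieID, Studio, Genre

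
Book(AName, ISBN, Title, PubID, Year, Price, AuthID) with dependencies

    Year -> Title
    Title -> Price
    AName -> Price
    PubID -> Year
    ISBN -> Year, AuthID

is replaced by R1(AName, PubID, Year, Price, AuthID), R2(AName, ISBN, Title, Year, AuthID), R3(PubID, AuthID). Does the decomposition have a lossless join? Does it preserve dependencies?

lossy and not dependency-preserving

Lossless test (chase): Rows 1 and 2 agree on Year; apply Year→Title and equate their Title entries. Rows 1 and 2 agree on Title; apply Title→Price and equate their Price entries. Rows 1 and 3 agree on PubID; apply PubID→Year and equate their Year entries. Rows 1 and 3 agree on Year; apply Year→Title and equate their Title entries. Rows 1 and 3 agree on Title; apply Title→Price and equate their Price entries. No row becomes fully distinguished — the join is lossy.
Dependency preservation: the restricted closure of {Title} across the fragments never reaches {Price}, so Title → Price cannot be enforced without a join — not preserved.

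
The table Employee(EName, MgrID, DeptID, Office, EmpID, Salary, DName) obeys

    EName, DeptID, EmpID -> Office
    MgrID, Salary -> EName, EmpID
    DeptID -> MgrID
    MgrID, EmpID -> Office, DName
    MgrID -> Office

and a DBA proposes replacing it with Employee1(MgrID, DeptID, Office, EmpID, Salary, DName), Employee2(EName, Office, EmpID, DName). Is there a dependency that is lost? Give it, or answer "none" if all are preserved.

MgrID, Salary -> EName, EmpID

Check MgrID, Salary → EName, EmpID: no single fragment contains all of {EName, MgrID, EmpID, Salary}, and the restricted closure of {MgrID, Salary} across the fragments never reaches {EName, EmpID}.
EName, DeptID, EmpID → Office is preserved.
DeptID → MgrID is preserved.
MgrID, EmpID → Office, DName is preserved.
MgrID → Office is preserved.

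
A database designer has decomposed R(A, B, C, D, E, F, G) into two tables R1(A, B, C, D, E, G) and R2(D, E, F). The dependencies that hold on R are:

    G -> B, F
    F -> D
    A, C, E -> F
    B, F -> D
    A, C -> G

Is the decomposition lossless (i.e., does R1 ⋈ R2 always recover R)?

Common attributes: R1 ∩ R2 = {D, E}.
No dependency enlarges {D, E}, so (D, E)⁺ = {D, E}.
The closure contains neither all of R1 = {A, B, C, D, E, G} nor all of R2 = {D, E, F}, so the common attributes are not a superkey of either fragment. The join is lossy.

No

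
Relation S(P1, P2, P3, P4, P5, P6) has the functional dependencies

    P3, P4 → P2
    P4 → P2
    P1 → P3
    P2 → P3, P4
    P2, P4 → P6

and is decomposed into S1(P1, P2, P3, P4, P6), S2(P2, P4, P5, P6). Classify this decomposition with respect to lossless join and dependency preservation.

lossy but dependency-preserving

Lossless test: (P2, P4, P6)⁺ = {P2, P3, P4, P6}, which is a superkey of neither fragment — lossy.
Dependency preservation: every FD's attributes lie within a single fragment, so each can be enforced locally — preserved.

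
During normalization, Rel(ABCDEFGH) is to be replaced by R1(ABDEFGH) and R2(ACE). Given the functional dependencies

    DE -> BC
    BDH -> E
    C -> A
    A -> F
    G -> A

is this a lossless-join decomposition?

Common attributes: R1 ∩ R2 = {AE}.
Closure of {AE}: A → F applies, adding F. So (AE)⁺ = {AEF}.
The closure contains neither all of R1 = {ABDEFGH} nor all of R2 = {ACE}, so the common attributes are not a superkey of either fragment. The join is lossy.

No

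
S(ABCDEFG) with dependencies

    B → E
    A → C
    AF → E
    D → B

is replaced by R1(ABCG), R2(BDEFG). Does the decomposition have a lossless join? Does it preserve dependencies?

Lossless test: (BG)⁺ = {BEG}, which is a superkey of neither fragment — lossy.
Dependency preservation: the restricted closure of {AF} across the fragments never reaches {E}, so AF → E cannot be enforced without a join — not preserved.

lossy and not dependency-preserving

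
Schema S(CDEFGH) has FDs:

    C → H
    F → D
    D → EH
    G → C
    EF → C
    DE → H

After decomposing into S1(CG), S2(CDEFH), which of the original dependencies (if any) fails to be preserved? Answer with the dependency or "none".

none

C → H lies within S2.
F → D lies within S2.
D → EH lies within S2.
G → C lies within S1.
EF → C lies within S2.
DE → H lies within S2.
Every dependency is enforceable on the fragments, so the decomposition is dependency-preserving.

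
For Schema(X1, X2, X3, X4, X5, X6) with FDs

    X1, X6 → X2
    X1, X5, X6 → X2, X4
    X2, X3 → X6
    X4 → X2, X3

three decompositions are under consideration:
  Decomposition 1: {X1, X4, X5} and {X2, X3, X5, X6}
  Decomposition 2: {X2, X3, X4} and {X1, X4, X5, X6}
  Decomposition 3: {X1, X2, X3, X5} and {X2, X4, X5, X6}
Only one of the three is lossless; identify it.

Decomposition 2

Decomposition 1: common = {X5}, closure = {X5} → lossy.
Decomposition 2: common = {X4}, closure = {X2, X3, X4, X6} → lossless.
Decomposition 3: common = {X2, X5}, closure = {X2, X5} → lossy.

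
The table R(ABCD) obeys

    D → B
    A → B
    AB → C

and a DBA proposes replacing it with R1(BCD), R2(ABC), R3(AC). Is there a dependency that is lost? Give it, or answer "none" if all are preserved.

none

D → B lies within R1.
A → B lies within R2.
AB → C lies within R2.
Every dependency is enforceable on the fragments, so the decomposition is dependency-preserving.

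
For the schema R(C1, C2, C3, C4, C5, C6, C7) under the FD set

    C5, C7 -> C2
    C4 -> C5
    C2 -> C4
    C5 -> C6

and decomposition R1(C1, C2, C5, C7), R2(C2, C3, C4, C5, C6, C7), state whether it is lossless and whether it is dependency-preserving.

Lossless test: (C2, C5, C7)⁺ = {C2, C4, C5, C6, C7}, which is a superkey of neither fragment — lossy.
Dependency preservation: every FD's attributes lie within a single fragment, so each can be enforced locally — preserved.

lossy but dependency-preserving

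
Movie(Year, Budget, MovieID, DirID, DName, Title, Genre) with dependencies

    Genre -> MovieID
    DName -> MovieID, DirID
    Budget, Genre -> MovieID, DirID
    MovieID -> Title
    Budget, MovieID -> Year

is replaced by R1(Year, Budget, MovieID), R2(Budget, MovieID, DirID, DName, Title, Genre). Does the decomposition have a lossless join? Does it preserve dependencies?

Lossless test: (Budget, MovieID)⁺ = {Year, Budget, MovieID, Title}, which contains all of one fragment — lossless.
Dependency preservation: every FD's attributes lie within a single fragment, so each can be enforced locally — preserved.

lossless and dependency-preserving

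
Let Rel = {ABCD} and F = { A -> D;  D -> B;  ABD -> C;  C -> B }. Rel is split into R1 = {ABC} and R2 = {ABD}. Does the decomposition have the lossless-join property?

Common attributes: R1 ∩ R2 = {AB}.
Closure of {AB}: A → D applies, adding D; ABD → C applies, adding C. So (AB)⁺ = {ABCD}.
This closure contains every attribute of R1, so R1 ∩ R2 → R1. The join is lossless.

Yes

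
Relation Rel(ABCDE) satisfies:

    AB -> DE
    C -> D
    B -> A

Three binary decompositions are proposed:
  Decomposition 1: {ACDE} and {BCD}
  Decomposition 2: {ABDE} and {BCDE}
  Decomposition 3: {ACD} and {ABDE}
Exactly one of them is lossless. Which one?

Decomposition 2

Decomposition 1: common = {CD}, closure = {CD} → lossy.
Decomposition 2: common = {BDE}, closure = {ABDE} → lossless.
Decomposition 3: common = {AD}, closure = {AD} → lossy.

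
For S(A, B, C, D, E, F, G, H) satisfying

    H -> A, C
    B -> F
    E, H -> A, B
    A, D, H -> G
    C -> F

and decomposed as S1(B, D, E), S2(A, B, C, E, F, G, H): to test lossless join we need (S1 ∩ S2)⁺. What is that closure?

B, E, F

S1 ∩ S2 = {B, E}.
B → F applies, adding F
Closure: {B, E, F}.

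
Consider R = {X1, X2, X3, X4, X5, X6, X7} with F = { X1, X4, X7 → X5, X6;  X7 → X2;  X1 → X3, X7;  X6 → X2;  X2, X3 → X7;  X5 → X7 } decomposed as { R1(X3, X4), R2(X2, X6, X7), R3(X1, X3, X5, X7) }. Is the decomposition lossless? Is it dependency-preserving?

Lossless test (chase): Rows 2 and 3 agree on X7; apply X7→X2 and equate their X2 entries. No row becomes fully distinguished — the join is lossy.
Dependency preservation: the restricted closure of {X1, X4, X7} across the fragments never reaches {X5, X6}, so X1, X4, X7 → X5, X6 cannot be enforced without a join — not preserved.

lossy and not dependency-preserving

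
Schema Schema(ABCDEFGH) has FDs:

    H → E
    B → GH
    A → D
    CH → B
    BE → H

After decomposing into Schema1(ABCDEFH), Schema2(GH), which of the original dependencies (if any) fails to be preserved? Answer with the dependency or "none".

B → GH

Check B → GH: no single fragment contains all of {BGH}, and the restricted closure of {B} across the fragments never reaches {GH}.
H → E is preserved.
A → D is preserved.
CH → B is preserved.
BE → H is preserved.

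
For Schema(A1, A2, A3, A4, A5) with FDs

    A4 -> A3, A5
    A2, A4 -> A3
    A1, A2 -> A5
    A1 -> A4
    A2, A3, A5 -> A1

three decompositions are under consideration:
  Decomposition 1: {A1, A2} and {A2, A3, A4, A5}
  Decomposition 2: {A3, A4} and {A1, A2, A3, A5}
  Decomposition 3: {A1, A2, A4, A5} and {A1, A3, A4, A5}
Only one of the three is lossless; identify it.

Decomposition 1: common = {A2}, closure = {A2} → lossy.
Decomposition 2: common = {A3}, closure = {A3} → lossy.
Decomposition 3: common = {A1, A4, A5}, closure = {A1, A3, A4, A5} → lossless.

Decomposition 3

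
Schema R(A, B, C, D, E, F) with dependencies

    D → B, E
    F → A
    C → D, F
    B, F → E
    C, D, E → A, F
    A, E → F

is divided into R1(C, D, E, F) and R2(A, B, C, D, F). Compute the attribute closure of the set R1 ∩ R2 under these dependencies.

R1 ∩ R2 = {C, D, F}.
D → B, E applies, adding B, E
F → A applies, adding A
Closure: {A, B, C, D, E, F}.

A, B, C, D, E, F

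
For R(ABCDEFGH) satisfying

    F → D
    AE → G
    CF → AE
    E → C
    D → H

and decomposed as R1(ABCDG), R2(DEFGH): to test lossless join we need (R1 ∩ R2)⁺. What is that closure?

R1 ∩ R2 = {DG}.
D → H applies, adding H
Closure: {DGH}.

DGH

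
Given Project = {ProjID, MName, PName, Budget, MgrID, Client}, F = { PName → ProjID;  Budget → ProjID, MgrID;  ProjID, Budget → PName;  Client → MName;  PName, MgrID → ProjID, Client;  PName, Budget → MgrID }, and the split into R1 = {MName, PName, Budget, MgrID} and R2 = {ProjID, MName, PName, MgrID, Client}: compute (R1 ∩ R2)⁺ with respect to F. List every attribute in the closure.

R1 ∩ R2 = {MName, PName, MgrID}.
PName → ProjID applies, adding ProjID
PName, MgrID → ProjID, Client applies, adding Client
Closure: {ProjID, MName, PName, MgrID, Client}.

ProjID, MName, PName, MgrID, Client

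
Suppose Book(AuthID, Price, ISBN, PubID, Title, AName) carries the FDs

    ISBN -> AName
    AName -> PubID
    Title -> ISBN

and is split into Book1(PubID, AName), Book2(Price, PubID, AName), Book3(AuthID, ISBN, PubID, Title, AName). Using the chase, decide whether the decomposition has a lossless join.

Chase test. Columns are AuthID, Price, ISBN, PubID, Title, AName; row i has aⱼ where attribute j ∈ Booki, else bᵢⱼ.
Initial tableau (one row per fragment):
  row 1: b11 b12 b13 a4 b15 a6
  row 2: b21 a2 b23 a4 b25 a6
  row 3: a1 b32 a3 a4 a5 a6
No row becomes fully distinguished — the join is lossy.

No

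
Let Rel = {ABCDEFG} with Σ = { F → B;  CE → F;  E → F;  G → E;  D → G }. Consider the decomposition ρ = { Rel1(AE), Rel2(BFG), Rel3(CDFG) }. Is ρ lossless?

No

Chase test. Columns are ABCDEFG; row i has aⱼ where attribute j ∈ Reli, else bᵢⱼ.
Initial tableau (one row per fragment):
  row 1: a1 b12 b13 b14 a5 b16 b17
  row 2: b21 a2 b23 b24 b25 a6 a7
  row 3: b31 b32 a3 a4 b35 a6 a7
Rows 2 and 3 agree on F; apply F→B and equate their B entries.
Rows 2 and 3 agree on G; apply G→E and equate their E entries.
No row becomes fully distinguished — the join is lossy.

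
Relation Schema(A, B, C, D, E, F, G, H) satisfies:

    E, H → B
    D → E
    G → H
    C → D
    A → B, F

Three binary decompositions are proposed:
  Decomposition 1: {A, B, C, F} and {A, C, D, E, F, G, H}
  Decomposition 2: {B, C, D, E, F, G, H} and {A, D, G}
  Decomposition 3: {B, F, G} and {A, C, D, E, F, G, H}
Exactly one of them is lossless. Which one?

Decomposition 1

Decomposition 1: common = {A, C, F}, closure = {A, B, C, D, E, F} → lossless.
Decomposition 2: common = {D, G}, closure = {B, D, E, G, H} → lossy.
Decomposition 3: common = {F, G}, closure = {F, G, H} → lossy.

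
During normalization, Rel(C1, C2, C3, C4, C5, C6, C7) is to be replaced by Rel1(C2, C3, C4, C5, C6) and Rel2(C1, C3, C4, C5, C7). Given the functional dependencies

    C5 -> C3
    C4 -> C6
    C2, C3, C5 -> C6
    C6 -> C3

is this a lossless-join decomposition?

Common attributes: Rel1 ∩ Rel2 = {C3, C4, C5}.
Closure of {C3, C4, C5}: C4 → C6 applies, adding C6. So (C3, C4, C5)⁺ = {C3, C4, C5, C6}.
The closure contains neither all of Rel1 = {C2, C3, C4, C5, C6} nor all of Rel2 = {C1, C3, C4, C5, C7}, so the common attributes are not a superkey of either fragment. The join is lossy.

No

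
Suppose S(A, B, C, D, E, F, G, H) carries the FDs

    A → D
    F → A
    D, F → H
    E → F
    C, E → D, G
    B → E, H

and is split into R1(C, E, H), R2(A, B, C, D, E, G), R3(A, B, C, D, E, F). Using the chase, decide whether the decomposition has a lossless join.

Yes

Chase test. Columns are A, B, C, D, E, F, G, H; row i has aⱼ where attribute j ∈ Ri, else bᵢⱼ.
Initial tableau (one row per fragment):
  row 1: b11 b12 a3 b14 a5 b16 b17 a8
  row 2: a1 a2 a3 a4 a5 b26 a7 b28
  row 3: a1 a2 a3 a4 a5 a6 b37 b38
Rows 1 and 2 agree on E; apply E→F and equate their F entries.
Rows 1 and 3 agree on E; apply E→F and equate their F entries.
Rows 1 and 2 agree on C, E; apply C, E→D, G and equate their D, G entries.
Rows 1 and 3 agree on C, E; apply C, E→D, G and equate their D, G entries.
Rows 2 and 3 agree on B; apply B→E, H and equate their E, H entries.
Rows 1 and 2 agree on F; apply F→A and equate their A entries.
Rows 1 and 2 agree on D, F; apply D, F→H and equate their H entries.
Row 2 is now all distinguished symbols — the join is lossless.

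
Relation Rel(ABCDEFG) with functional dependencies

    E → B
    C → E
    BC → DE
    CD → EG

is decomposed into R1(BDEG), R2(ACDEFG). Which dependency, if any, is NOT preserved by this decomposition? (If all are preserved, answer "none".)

E → B lies within R1.
C → E lies within R2.
BC → DE: restricted closure across fragments reaches DE.
CD → EG lies within R2.
Every dependency is enforceable on the fragments, so the decomposition is dependency-preserving.

none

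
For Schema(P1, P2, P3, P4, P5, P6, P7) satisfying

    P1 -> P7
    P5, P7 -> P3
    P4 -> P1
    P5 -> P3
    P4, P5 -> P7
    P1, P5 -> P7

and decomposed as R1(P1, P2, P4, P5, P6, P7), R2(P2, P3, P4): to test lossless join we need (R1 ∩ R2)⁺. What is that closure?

P1, P2, P4, P7

R1 ∩ R2 = {P2, P4}.
P4 → P1 applies, adding P1
P1 → P7 applies, adding P7
Closure: {P1, P2, P4, P7}.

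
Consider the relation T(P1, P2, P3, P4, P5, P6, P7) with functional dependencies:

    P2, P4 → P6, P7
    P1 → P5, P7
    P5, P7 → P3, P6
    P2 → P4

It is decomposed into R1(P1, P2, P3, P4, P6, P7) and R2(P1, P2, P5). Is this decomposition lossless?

Yes

Common attributes: R1 ∩ R2 = {P1, P2}.
Closure of {P1, P2}: P1 → P5, P7 applies, adding P5, P7; P5, P7 → P3, P6 applies, adding P3, P6; P2 → P4 applies, adding P4. So (P1, P2)⁺ = {P1, P2, P3, P4, P5, P6, P7}.
This closure contains every attribute of R1, so R1 ∩ R2 → R1. The join is lossless.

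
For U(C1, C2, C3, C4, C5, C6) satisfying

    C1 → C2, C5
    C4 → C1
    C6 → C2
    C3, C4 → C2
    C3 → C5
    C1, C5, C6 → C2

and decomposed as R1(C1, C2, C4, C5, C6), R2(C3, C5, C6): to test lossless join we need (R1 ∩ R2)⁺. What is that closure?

C2, C5, C6

R1 ∩ R2 = {C5, C6}.
C6 → C2 applies, adding C2
Closure: {C2, C5, C6}.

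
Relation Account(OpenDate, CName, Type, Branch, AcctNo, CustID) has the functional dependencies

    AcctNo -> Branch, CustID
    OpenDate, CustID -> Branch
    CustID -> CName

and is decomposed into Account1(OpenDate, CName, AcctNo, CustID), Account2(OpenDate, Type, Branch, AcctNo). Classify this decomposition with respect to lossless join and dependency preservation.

lossless but not dependency-preserving

Lossless test: (OpenDate, AcctNo)⁺ = {OpenDate, CName, Branch, AcctNo, CustID}, which contains all of one fragment — lossless.
Dependency preservation: the restricted closure of {OpenDate, CustID} across the fragments never reaches {Branch}, so OpenDate, CustID → Branch cannot be enforced without a join — not preserved.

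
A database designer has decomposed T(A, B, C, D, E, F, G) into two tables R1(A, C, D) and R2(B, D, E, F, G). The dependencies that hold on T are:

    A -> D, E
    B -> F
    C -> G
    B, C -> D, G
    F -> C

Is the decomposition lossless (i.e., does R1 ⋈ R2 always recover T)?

No

Common attributes: R1 ∩ R2 = {D}.
No dependency enlarges {D}, so (D)⁺ = {D}.
The closure contains neither all of R1 = {A, C, D} nor all of R2 = {B, D, E, F, G}, so the common attributes are not a superkey of either fragment. The join is lossy.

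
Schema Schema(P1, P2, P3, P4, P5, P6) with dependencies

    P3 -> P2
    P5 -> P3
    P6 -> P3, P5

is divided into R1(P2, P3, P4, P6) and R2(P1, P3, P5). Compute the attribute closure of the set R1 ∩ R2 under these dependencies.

P2, P3

R1 ∩ R2 = {P3}.
P3 → P2 applies, adding P2
Closure: {P2, P3}.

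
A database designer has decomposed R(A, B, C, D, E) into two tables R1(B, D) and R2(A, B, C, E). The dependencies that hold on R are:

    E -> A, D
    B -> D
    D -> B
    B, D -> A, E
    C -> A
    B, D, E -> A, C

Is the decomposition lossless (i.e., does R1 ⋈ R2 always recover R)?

Yes

Common attributes: R1 ∩ R2 = {B}.
Closure of {B}: B → D applies, adding D; B, D → A, E applies, adding A, E; B, D, E → A, C applies, adding C. So (B)⁺ = {A, B, C, D, E}.
This closure contains every attribute of R1, so R1 ∩ R2 → R1. The join is lossless.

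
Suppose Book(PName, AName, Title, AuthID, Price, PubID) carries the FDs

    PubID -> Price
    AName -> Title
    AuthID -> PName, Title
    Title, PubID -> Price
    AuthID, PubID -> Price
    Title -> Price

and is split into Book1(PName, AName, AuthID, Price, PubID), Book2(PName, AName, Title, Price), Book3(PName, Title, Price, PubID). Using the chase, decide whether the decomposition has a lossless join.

Chase test. Columns are PName, AName, Title, AuthID, Price, PubID; row i has aⱼ where attribute j ∈ Booki, else bᵢⱼ.
Initial tableau (one row per fragment):
  row 1: a1 a2 b13 a4 a5 a6
  row 2: a1 a2 a3 b24 a5 b26
  row 3: a1 b32 a3 b34 a5 a6
Rows 1 and 2 agree on AName; apply AName→Title and equate their Title entries.
Row 1 is now all distinguished symbols — the join is lossless.

Yes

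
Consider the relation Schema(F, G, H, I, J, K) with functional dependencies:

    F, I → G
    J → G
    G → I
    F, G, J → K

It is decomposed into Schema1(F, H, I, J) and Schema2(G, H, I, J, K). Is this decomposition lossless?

No

Common attributes: Schema1 ∩ Schema2 = {H, I, J}.
Closure of {H, I, J}: J → G applies, adding G. So (H, I, J)⁺ = {G, H, I, J}.
The closure contains neither all of Schema1 = {F, H, I, J} nor all of Schema2 = {G, H, I, J, K}, so the common attributes are not a superkey of either fragment. The join is lossy.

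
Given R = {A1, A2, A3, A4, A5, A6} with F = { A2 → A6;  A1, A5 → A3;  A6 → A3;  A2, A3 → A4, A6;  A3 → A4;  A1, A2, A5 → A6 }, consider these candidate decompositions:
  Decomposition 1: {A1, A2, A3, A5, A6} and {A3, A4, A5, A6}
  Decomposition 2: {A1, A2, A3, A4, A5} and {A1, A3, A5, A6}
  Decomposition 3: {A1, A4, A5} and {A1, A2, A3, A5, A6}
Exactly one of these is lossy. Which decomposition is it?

Decomposition 1: common = {A3, A5, A6}, closure = {A3, A4, A5, A6} → lossless.
Decomposition 2: common = {A1, A3, A5}, closure = {A1, A3, A4, A5} → lossy.
Decomposition 3: common = {A1, A5}, closure = {A1, A3, A4, A5} → lossless.

Decomposition 2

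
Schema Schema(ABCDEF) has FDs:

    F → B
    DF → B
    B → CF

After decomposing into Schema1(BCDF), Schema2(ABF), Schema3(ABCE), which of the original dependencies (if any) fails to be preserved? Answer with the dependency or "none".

F → B lies within Schema1.
DF → B lies within Schema1.
B → CF lies within Schema1.
Every dependency is enforceable on the fragments, so the decomposition is dependency-preserving.

none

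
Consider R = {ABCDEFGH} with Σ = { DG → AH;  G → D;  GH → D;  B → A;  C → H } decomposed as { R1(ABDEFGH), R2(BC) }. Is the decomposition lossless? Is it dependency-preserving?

lossy and not dependency-preserving

Lossless test: (B)⁺ = {AB}, which is a superkey of neither fragment — lossy.
Dependency preservation: the restricted closure of {C} across the fragments never reaches {H}, so C → H cannot be enforced without a join — not preserved.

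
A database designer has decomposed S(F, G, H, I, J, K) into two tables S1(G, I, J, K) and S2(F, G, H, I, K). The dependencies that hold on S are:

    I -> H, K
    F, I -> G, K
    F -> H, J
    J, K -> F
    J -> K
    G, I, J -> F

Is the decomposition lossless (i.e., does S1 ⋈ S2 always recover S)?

Common attributes: S1 ∩ S2 = {G, I, K}.
Closure of {G, I, K}: I → H, K applies, adding H. So (G, I, K)⁺ = {G, H, I, K}.
The closure contains neither all of S1 = {G, I, J, K} nor all of S2 = {F, G, H, I, K}, so the common attributes are not a superkey of either fragment. The join is lossy.

No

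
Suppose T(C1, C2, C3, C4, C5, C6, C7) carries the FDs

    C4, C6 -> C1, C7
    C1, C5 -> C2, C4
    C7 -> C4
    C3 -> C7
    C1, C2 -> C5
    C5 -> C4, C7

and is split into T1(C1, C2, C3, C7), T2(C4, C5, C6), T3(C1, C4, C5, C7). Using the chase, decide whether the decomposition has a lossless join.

Chase test. Columns are C1, C2, C3, C4, C5, C6, C7; row i has aⱼ where attribute j ∈ Ti, else bᵢⱼ.
Initial tableau (one row per fragment):
  row 1: a1 a2 a3 b14 b15 b16 a7
  row 2: b21 b22 b23 a4 a5 a6 b27
  row 3: a1 b32 b33 a4 a5 b36 a7
Rows 1 and 3 agree on C7; apply C7→C4 and equate their C4 entries.
Rows 2 and 3 agree on C5; apply C5→C4, C7 and equate their C4, C7 entries.
No row becomes fully distinguished — the join is lossy.

No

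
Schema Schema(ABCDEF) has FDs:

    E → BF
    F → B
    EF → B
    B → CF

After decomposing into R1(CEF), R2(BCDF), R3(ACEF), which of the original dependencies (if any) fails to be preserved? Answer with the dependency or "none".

none

E → BF: restricted closure across fragments reaches BF.
F → B lies within R2.
EF → B: restricted closure across fragments reaches B.
B → CF lies within R2.
Every dependency is enforceable on the fragments, so the decomposition is dependency-preserving.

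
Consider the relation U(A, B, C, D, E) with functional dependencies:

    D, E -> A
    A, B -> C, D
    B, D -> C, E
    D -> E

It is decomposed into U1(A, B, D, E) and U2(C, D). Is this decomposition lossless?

Common attributes: U1 ∩ U2 = {D}.
Closure of {D}: D → E applies, adding E; D, E → A applies, adding A. So (D)⁺ = {A, D, E}.
The closure contains neither all of U1 = {A, B, D, E} nor all of U2 = {C, D}, so the common attributes are not a superkey of either fragment. The join is lossy.

No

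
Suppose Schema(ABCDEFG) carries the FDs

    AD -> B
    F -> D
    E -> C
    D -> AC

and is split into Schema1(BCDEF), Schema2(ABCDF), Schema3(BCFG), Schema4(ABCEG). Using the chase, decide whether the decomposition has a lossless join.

No

Chase test. Columns are ABCDEFG; row i has aⱼ where attribute j ∈ Schemai, else bᵢⱼ.
Initial tableau (one row per fragment):
  row 1: b11 a2 a3 a4 a5 a6 b17
  row 2: a1 a2 a3 a4 b25 a6 b27
  row 3: b31 a2 a3 b34 b35 a6 a7
  row 4: a1 a2 a3 b44 a5 b46 a7
Rows 1 and 3 agree on F; apply F→D and equate their D entries.
Rows 1 and 2 agree on D; apply D→AC and equate their AC entries.
Rows 1 and 3 agree on D; apply D→AC and equate their AC entries.
No row becomes fully distinguished — the join is lossy.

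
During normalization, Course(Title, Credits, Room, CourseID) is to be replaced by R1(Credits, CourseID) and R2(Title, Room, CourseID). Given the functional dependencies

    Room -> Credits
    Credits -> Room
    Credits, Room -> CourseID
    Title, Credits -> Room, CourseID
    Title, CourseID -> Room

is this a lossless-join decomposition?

No

Common attributes: R1 ∩ R2 = {CourseID}.
No dependency enlarges {CourseID}, so (CourseID)⁺ = {CourseID}.
The closure contains neither all of R1 = {Credits, CourseID} nor all of R2 = {Title, Room, CourseID}, so the common attributes are not a superkey of either fragment. The join is lossy.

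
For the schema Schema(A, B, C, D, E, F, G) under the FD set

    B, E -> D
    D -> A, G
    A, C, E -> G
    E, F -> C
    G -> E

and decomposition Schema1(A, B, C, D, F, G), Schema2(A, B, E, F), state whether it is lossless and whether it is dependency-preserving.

lossy and not dependency-preserving

Lossless test: (A, B, F)⁺ = {A, B, F}, which is a superkey of neither fragment — lossy.
Dependency preservation: the restricted closure of {B, E} across the fragments never reaches {D}, so B, E → D cannot be enforced without a join — not preserved.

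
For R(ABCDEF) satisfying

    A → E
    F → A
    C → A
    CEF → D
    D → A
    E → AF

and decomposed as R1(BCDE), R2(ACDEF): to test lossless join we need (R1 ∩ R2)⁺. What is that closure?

ACDEF

R1 ∩ R2 = {CDE}.
C → A applies, adding A
E → AF applies, adding F
Closure: {ACDEF}.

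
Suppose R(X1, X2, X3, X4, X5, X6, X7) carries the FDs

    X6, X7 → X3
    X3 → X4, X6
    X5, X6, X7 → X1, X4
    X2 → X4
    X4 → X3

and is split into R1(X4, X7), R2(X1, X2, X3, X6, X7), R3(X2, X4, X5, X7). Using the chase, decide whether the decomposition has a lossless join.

Chase test. Columns are X1, X2, X3, X4, X5, X6, X7; row i has aⱼ where attribute j ∈ Ri, else bᵢⱼ.
Initial tableau (one row per fragment):
  row 1: b11 b12 b13 a4 b15 b16 a7
  row 2: a1 a2 a3 b24 b25 a6 a7
  row 3: b31 a2 b33 a4 a5 b36 a7
Rows 2 and 3 agree on X2; apply X2→X4 and equate their X4 entries.
Rows 1 and 2 agree on X4; apply X4→X3 and equate their X3 entries.
Rows 1 and 3 agree on X4; apply X4→X3 and equate their X3 entries.
Rows 1 and 2 agree on X3; apply X3→X4, X6 and equate their X4, X6 entries.
Rows 1 and 3 agree on X3; apply X3→X4, X6 and equate their X4, X6 entries.
No row becomes fully distinguished — the join is lossy.

No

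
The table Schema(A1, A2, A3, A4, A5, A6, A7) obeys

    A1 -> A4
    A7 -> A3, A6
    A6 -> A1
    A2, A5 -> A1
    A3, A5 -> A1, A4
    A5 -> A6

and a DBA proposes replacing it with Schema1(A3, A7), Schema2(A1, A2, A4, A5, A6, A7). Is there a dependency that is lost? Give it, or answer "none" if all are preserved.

none

A1 → A4 lies within Schema2.
A7 → A3, A6: restricted closure across fragments reaches A3, A6.
A6 → A1 lies within Schema2.
A2, A5 → A1 lies within Schema2.
A3, A5 → A1, A4: restricted closure across fragments reaches A1, A4.
A5 → A6 lies within Schema2.
Every dependency is enforceable on the fragments, so the decomposition is dependency-preserving.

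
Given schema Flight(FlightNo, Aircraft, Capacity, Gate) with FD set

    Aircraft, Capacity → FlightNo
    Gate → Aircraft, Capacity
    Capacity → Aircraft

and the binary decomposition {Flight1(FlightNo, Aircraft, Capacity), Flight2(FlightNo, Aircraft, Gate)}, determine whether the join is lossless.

Common attributes: Flight1 ∩ Flight2 = {FlightNo, Aircraft}.
No dependency enlarges {FlightNo, Aircraft}, so (FlightNo, Aircraft)⁺ = {FlightNo, Aircraft}.
The closure contains neither all of Flight1 = {FlightNo, Aircraft, Capacity} nor all of Flight2 = {FlightNo, Aircraft, Gate}, so the common attributes are not a superkey of either fragment. The join is lossy.

No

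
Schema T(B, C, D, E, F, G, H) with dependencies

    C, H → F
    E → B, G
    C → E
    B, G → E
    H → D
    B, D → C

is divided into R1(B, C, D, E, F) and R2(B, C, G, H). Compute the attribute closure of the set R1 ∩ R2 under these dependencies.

R1 ∩ R2 = {B, C}.
C → E applies, adding E
E → B, G applies, adding G
Closure: {B, C, E, G}.

B, C, E, G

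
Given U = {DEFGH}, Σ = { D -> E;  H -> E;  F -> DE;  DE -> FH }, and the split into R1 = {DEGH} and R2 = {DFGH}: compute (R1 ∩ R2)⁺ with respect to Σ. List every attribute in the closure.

R1 ∩ R2 = {DGH}.
D → E applies, adding E
DE → FH applies, adding F
Closure: {DEFGH}.

DEFGH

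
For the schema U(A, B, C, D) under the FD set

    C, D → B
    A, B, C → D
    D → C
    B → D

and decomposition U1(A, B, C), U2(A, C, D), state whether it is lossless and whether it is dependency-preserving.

Lossless test: (A, C)⁺ = {A, C}, which is a superkey of neither fragment — lossy.
Dependency preservation: the restricted closure of {C, D} across the fragments never reaches {B}, so C, D → B cannot be enforced without a join — not preserved.

lossy and not dependency-preserving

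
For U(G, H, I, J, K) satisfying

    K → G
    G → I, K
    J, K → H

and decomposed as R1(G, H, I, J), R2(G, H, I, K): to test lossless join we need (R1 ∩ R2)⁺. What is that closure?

R1 ∩ R2 = {G, H, I}.
G → I, K applies, adding K
Closure: {G, H, I, K}.

G, H, I, K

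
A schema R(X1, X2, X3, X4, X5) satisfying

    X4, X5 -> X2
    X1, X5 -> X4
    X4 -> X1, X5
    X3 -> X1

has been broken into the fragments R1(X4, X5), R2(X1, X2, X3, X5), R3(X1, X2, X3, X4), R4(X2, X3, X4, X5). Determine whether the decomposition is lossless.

Chase test. Columns are X1, X2, X3, X4, X5; row i has aⱼ where attribute j ∈ Ri, else bᵢⱼ.
Initial tableau (one row per fragment):
  row 1: b11 b12 b13 a4 a5
  row 2: a1 a2 a3 b24 a5
  row 3: a1 a2 a3 a4 b35
  row 4: b41 a2 a3 a4 a5
Rows 1 and 4 agree on X4, X5; apply X4, X5→X2 and equate their X2 entries.
Rows 1 and 3 agree on X4; apply X4→X1, X5 and equate their X1, X5 entries.
Rows 1 and 4 agree on X4; apply X4→X1, X5 and equate their X1, X5 entries.
Rows 1 and 2 agree on X1, X5; apply X1, X5→X4 and equate their X4 entries.
Row 2 is now all distinguished symbols — the join is lossless.

Yes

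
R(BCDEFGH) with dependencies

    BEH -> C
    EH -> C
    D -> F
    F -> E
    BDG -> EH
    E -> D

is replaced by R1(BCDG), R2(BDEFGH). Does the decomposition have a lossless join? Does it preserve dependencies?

lossless but not dependency-preserving

Lossless test: (BDG)⁺ = {BCDEFGH}, which contains all of one fragment — lossless.
Dependency preservation: the restricted closure of {BEH} across the fragments never reaches {C}, so BEH → C cannot be enforced without a join — not preserved.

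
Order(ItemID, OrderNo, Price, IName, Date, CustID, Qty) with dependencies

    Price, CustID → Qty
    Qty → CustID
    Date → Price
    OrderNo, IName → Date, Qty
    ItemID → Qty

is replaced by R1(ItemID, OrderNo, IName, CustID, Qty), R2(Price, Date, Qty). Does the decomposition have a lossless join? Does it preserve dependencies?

lossy and not dependency-preserving

Lossless test: (Qty)⁺ = {CustID, Qty}, which is a superkey of neither fragment — lossy.
Dependency preservation: the restricted closure of {Price, CustID} across the fragments never reaches {Qty}, so Price, CustID → Qty cannot be enforced without a join — not preserved.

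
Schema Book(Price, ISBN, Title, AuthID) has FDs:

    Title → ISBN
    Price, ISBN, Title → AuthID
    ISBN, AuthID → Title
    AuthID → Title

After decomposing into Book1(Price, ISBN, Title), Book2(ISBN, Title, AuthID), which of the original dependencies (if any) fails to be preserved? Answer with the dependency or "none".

Check Price, ISBN, Title → AuthID: no single fragment contains all of {Price, ISBN, Title, AuthID}, and the restricted closure of {Price, ISBN, Title} across the fragments never reaches {AuthID}.
Title → ISBN is preserved.
ISBN, AuthID → Title is preserved.
AuthID → Title is preserved.

Price, ISBN, Title → AuthID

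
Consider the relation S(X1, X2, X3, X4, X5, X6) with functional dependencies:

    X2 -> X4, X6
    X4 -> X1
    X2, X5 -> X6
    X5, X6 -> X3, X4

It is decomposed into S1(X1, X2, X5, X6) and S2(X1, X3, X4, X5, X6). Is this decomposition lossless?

Common attributes: S1 ∩ S2 = {X1, X5, X6}.
Closure of {X1, X5, X6}: X5, X6 → X3, X4 applies, adding X3, X4. So (X1, X5, X6)⁺ = {X1, X3, X4, X5, X6}.
This closure contains every attribute of S2, so S1 ∩ S2 → S2. The join is lossless.

Yes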